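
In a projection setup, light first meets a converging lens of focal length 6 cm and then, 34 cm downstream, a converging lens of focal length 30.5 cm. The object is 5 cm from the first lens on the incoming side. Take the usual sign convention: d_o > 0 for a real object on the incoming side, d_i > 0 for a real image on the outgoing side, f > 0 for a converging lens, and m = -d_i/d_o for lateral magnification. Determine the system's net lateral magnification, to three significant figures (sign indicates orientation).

First lens: d_i1 = 1/(1/6 - 1/5) = -30.000 cm.
m_1 = -(-30.000)/5 = 6.0000.
With d_i1 < 0 the first image is virtual and lies on the object side; the object distance for lens 2 is d_o2 = 34 - (-30.000) = 64.000 cm.
Second lens: d_i2 = 1/(1/30.5 - 1/(64.000)) = 58.269 cm.
m_2 = -(58.269)/(64.000) = -0.9104.
Overall magnification: m = m_1 m_2 = -5.4627.

-5.46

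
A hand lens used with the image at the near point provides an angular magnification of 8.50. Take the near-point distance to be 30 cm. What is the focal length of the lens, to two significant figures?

For the image at the near point, M = 1 + D/f.
f = D/(M - 1) = 30/(8.5 - 1) = 4.000 cm.

4.0 cm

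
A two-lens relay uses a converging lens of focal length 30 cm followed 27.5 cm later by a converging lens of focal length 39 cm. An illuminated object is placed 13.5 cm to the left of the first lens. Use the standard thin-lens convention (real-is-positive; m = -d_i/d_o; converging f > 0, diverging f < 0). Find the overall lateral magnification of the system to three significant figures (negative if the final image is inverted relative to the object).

Applying the thin-lens equation to the first lens, 1/30 = 1/13.5 + 1/d_i1, which gives d_i1 = -24.545 cm.
Its lateral magnification is m_1 = -d_i1/d_o1 = -(-24.545)/13.5 = 1.8182.
With d_i1 < 0 the first image is virtual and lies on the object side; the object distance for lens 2 is d_o2 = 27.5 - (-24.545) = 52.045 cm.
Applying the thin-lens equation again with f_2 = 39 cm and d_o2 = 52.045 cm gives d_i2 = 155.592 cm.
m_2 = -(155.592)/(52.045) = -2.9895.
The system's lateral magnification is m_1 m_2 = (1.8182)(-2.9895) = -5.4355.

-5.44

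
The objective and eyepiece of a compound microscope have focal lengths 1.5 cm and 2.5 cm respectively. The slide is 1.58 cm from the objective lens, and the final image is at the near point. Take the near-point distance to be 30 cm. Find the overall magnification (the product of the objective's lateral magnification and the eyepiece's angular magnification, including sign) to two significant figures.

Objective: 1/d_i = 1/f_obj - 1/d_o = 1/1.5 - 1/1.58 = 0.03376 cm^-1, so d_i = 29.625 cm.
m_obj = -d_i/d_o = -29.625/1.58 = -18.750.
Eyepiece angular magnification (image at near point): M_eye = 1 + D/f_e = 1 + 30/2.5 = 13.000.
Overall M = m_obj x M_eye = (-18.750)(13.000) = -243.75.

-240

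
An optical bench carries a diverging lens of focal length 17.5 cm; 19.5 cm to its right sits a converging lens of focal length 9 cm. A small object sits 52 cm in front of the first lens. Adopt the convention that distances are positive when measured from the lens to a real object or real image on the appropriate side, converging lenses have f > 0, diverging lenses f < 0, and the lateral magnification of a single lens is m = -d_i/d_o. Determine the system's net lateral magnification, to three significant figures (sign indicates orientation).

Lens 1: 1/d_i1 = 1/f_1 - 1/d_o1 = 1/(-17.5) - 1/52 = -0.07637 cm^-1, so d_i1 = -13.094 cm.
m_1 = -(-13.094)/52 = 0.2518.
With d_i1 < 0 the first image is virtual and lies on the object side; the object distance for lens 2 is d_o2 = 19.5 - (-13.094) = 32.594 cm.
Lens 2: 1/d_i2 = 1/f_2 - 1/d_o2 = 1/9 - 1/(32.594) = 0.08043 cm^-1, so d_i2 = 12.433 cm.
m_2 = -(12.433)/(32.594) = -0.3815.
Overall magnification: m = m_1 m_2 = -0.0961.

-0.0961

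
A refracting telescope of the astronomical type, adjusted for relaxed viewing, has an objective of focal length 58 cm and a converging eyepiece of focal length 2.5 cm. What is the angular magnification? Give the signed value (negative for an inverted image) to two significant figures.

M = -f_obj/f_eye = -58/(2.5) = -23.200.

-23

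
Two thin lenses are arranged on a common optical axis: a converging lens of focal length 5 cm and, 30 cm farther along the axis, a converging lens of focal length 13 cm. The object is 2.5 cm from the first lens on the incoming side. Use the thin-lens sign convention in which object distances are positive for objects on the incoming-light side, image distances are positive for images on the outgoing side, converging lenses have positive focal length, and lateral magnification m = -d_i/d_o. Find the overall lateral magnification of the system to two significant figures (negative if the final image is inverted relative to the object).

Lens 1: 1/d_i1 = 1/f_1 - 1/d_o1 = 1/5 - 1/2.5 = -0.20000 cm^-1, so d_i1 = -5.000 cm.
m_1 = -(-5.000)/2.5 = 2.0000.
The intermediate image is virtual, 5.000 cm to the left of lens 1, so d_o2 = L - d_i1 = 30 - (-5.000) = 35.000 cm.
Lens 2: 1/d_i2 = 1/f_2 - 1/d_o2 = 1/13 - 1/(35.000) = 0.04835 cm^-1, so d_i2 = 20.682 cm.
m_2 = -(20.682)/(35.000) = -0.5909.
Total m = m_1 x m_2 = (2.0000)(-0.5909) = -1.1818.

-1.2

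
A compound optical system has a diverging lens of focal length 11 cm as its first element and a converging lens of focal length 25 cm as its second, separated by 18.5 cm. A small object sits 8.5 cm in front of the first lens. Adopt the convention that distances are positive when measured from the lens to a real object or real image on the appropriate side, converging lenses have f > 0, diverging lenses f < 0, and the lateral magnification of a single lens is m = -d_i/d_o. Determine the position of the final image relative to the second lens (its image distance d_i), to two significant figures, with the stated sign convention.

-340 cm

Lens 1: 1/d_i1 = 1/f_1 - 1/d_o1 = 1/(-11) - 1/8.5 = -0.20856 cm^-1, so d_i1 = -4.795 cm.
With d_i1 < 0 the first image is virtual and lies on the object side; the object distance for lens 2 is d_o2 = 18.5 - (-4.795) = 23.295 cm.
Lens 2: 1/d_i2 = 1/f_2 - 1/d_o2 = 1/25 - 1/(23.295) = -0.00293 cm^-1, so d_i2 = -341.541 cm.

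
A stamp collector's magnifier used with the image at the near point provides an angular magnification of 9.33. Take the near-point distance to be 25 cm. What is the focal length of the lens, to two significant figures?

3.0 cm

For the image at the near point, M = 1 + D/f.
f = D/(M - 1) = 25/(9.33 - 1) = 3.001 cm.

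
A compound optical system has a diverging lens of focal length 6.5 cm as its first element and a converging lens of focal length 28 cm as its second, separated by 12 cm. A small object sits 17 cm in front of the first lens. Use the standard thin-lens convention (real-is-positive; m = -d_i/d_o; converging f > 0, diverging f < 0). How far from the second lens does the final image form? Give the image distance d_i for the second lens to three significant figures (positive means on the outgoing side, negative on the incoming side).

-41.4 cm

First lens: d_i1 = 1/(1/(-6.5) - 1/17) = -4.702 cm.
With d_i1 < 0 the first image is virtual and lies on the object side; the object distance for lens 2 is d_o2 = 12 - (-4.702) = 16.702 cm.
Second lens: d_i2 = 1/(1/28 - 1/(16.702)) = -41.394 cm.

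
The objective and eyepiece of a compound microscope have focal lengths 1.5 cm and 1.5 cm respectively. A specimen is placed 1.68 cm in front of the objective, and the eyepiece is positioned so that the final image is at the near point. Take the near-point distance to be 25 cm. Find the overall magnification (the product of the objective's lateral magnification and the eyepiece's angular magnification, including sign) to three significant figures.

Objective: 1/d_i = 1/f_obj - 1/d_o = 1/1.5 - 1/1.68 = 0.07143 cm^-1, so d_i = 14.000 cm.
m_obj = -d_i/d_o = -14.000/1.68 = -8.333.
Eyepiece angular magnification (image at near point): M_eye = 1 + D/f_e = 1 + 25/1.5 = 17.667.
Overall M = m_obj x M_eye = (-8.333)(17.667) = -147.22.

-147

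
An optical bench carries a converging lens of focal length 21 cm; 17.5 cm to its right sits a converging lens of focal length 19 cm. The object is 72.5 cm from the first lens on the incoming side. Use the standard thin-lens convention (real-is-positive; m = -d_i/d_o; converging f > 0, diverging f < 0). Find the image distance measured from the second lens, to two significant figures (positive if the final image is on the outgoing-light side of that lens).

Lens 1: 1/d_i1 = 1/f_1 - 1/d_o1 = 1/21 - 1/72.5 = 0.03383 cm^-1, so d_i1 = 29.563 cm.
Since 29.563 cm > 17.5 cm, the first image lies past the second lens and serves as a virtual object: d_o2 = L - d_i1 = -12.063 cm.
Lens 2: 1/d_i2 = 1/f_2 - 1/d_o2 = 1/19 - 1/(-12.063) = 0.13553 cm^-1, so d_i2 = 7.378 cm.

7.4 cm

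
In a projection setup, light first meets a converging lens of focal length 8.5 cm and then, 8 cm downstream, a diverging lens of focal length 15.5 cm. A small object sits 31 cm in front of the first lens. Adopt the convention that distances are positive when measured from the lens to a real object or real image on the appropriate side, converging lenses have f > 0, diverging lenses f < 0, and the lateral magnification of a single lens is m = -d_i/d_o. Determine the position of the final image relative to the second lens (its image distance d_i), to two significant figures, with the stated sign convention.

Lens 1: 1/d_i1 = 1/f_1 - 1/d_o1 = 1/8.5 - 1/31 = 0.08539 cm^-1, so d_i1 = 11.711 cm.
This image would form 11.711 cm past lens 1, i.e. 3.711 cm beyond lens 2, so it is a virtual object for lens 2: d_o2 = 8 - 11.711 = -3.711 cm.
Lens 2: 1/d_i2 = 1/f_2 - 1/d_o2 = 1/(-15.5) - 1/(-3.711) = 0.20494 cm^-1, so d_i2 = 4.879 cm.

4.9 cm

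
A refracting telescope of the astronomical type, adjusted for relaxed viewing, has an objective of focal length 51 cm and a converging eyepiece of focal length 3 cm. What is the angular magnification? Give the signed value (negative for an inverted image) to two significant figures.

-17

M = -f_obj/f_eye = -51/(3) = -17.000.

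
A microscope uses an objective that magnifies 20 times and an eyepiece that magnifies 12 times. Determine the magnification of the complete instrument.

The overall magnification of a compound microscope is the product of the objective and eyepiece magnifications:
M = M_obj x M_eye = 20 x 12 = 240.

240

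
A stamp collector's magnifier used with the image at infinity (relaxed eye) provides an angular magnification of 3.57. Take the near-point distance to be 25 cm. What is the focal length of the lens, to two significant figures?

For the image at infinity, M = D/f.
f = D/M = 25/3.57 = 7.003 cm.

7.0 cm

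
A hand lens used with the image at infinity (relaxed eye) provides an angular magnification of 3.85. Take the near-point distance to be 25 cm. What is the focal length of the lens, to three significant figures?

For the image at infinity, M = D/f.
f = D/M = 25/3.85 = 6.494 cm.

6.49 cm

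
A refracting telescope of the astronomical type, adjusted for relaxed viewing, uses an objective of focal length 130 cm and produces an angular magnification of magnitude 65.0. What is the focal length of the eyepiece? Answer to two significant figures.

2.0 cm

|M| = f_obj/f_eye, so f_eye = f_obj/|M| = 130/65.0 = 2.000 cm.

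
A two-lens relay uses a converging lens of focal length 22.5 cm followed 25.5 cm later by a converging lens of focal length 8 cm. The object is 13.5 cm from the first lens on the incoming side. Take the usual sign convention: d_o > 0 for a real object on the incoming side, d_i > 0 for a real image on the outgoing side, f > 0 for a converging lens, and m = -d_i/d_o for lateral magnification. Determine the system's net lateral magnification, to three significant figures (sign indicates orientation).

Lens 1: 1/d_i1 = 1/f_1 - 1/d_o1 = 1/22.5 - 1/13.5 = -0.02963 cm^-1, so d_i1 = -33.750 cm.
m_1 = -(-33.750)/13.5 = 2.5000.
The intermediate image is virtual, 33.750 cm to the left of lens 1, so d_o2 = L - d_i1 = 25.5 - (-33.750) = 59.250 cm.
Lens 2: 1/d_i2 = 1/f_2 - 1/d_o2 = 1/8 - 1/(59.250) = 0.10812 cm^-1, so d_i2 = 9.249 cm.
m_2 = -(9.249)/(59.250) = -0.1561.
The system's lateral magnification is m_1 m_2 = (2.5000)(-0.1561) = -0.3902.

-0.390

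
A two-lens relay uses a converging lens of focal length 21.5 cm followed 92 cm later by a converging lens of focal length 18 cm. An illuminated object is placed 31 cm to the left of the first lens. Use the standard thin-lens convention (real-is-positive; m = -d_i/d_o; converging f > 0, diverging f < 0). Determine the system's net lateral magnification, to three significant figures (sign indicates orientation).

Applying the thin-lens equation to the first lens, 1/21.5 = 1/31 + 1/d_i1, which gives d_i1 = 70.158 cm.
Its lateral magnification is m_1 = -d_i1/d_o1 = -(70.158)/31 = -2.2632.
The intermediate image is 70.158 cm to the right of lens 1, so d_o2 = L - d_i1 = 92 - 70.158 = 21.842 cm.
Applying the thin-lens equation again with f_2 = 18 cm and d_o2 = 21.842 cm gives d_i2 = 102.329 cm.
m_2 = -(102.329)/(21.842) = -4.6849.
Overall magnification: m = m_1 m_2 = 10.6027.

10.6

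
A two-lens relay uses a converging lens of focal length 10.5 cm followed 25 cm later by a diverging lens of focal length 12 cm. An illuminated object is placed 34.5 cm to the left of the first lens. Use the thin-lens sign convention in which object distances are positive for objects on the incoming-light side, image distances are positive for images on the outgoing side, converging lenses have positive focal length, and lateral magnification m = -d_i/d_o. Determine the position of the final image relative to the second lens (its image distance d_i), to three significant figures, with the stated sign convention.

-5.43 cm

Applying the thin-lens equation to the first lens, 1/10.5 = 1/34.5 + 1/d_i1, which gives d_i1 = 15.094 cm.
Object distance for lens 2: d_o2 = 25 - 15.094 = 9.906 cm.
Applying the thin-lens equation again with f_2 = -12 cm and d_o2 = 9.906 cm gives d_i2 = -5.427 cm.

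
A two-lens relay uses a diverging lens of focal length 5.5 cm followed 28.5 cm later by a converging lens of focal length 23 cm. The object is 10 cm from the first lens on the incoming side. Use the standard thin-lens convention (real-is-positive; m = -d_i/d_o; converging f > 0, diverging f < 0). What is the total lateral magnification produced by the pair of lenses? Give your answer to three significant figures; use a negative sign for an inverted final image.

-0.902

Applying the thin-lens equation to the first lens, 1/(-5.5) = 1/10 + 1/d_i1, which gives d_i1 = -3.548 cm.
Its lateral magnification is m_1 = -d_i1/d_o1 = -(-3.548)/10 = 0.3548.
The intermediate image is virtual, 3.548 cm to the left of lens 1, so d_o2 = L - d_i1 = 28.5 - (-3.548) = 32.048 cm.
Applying the thin-lens equation again with f_2 = 23 cm and d_o2 = 32.048 cm gives d_i2 = 81.463 cm.
m_2 = -(81.463)/(32.048) = -2.5419.
Total m = m_1 x m_2 = (0.3548)(-2.5419) = -0.9020.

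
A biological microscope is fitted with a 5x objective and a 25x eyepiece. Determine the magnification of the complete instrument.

125

The overall magnification of a compound microscope is the product of the objective and eyepiece magnifications:
M = M_obj x M_eye = 5 x 25 = 125.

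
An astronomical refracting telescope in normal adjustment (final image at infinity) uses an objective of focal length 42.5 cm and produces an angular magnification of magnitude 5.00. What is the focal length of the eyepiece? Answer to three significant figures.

|M| = f_obj/f_eye, so f_eye = f_obj/|M| = 42.5/5.0 = 8.500 cm.

8.50 cm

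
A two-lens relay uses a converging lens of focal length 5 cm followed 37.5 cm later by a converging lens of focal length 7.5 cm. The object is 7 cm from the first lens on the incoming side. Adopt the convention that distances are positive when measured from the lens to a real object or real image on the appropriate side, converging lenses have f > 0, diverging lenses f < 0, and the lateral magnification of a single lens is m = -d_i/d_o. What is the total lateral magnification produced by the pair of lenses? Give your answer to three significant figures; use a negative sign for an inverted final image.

1.50

First lens: d_i1 = 1/(1/5 - 1/7) = 17.500 cm.
m_1 = -(17.500)/7 = -2.5000.
That image sits 20.000 cm in front of the second lens, so d_o2 = 20.000 cm.
Second lens: d_i2 = 1/(1/7.5 - 1/(20.000)) = 12.000 cm.
m_2 = -(12.000)/(20.000) = -0.6000.
The system's lateral magnification is m_1 m_2 = (-2.5000)(-0.6000) = 1.5000.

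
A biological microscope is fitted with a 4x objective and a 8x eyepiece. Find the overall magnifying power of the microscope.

The overall magnification of a compound microscope is the product of the objective and eyepiece magnifications:
M = M_obj x M_eye = 4 x 8 = 32.

32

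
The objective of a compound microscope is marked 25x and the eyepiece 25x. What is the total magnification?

The overall magnification of a compound microscope is the product of the objective and eyepiece magnifications:
M = M_obj x M_eye = 25 x 25 = 625.

625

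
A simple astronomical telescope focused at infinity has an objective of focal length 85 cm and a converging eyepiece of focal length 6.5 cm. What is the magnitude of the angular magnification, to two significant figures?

|M| = f_obj/|f_eye| = 85/6.5 = 13.077.

13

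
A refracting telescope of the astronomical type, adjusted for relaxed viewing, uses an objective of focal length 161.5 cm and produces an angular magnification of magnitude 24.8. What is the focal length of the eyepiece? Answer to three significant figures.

|M| = f_obj/f_eye, so f_eye = f_obj/|M| = 161.5/24.8 = 6.512 cm.

6.51 cm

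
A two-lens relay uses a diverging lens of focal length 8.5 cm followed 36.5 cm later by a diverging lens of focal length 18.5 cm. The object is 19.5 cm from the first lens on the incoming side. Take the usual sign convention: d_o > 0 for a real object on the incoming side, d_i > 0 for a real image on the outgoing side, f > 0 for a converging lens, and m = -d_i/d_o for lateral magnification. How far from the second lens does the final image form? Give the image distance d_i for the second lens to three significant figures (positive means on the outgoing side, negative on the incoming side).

First lens: d_i1 = 1/(1/(-8.5) - 1/19.5) = -5.920 cm.
With d_i1 < 0 the first image is virtual and lies on the object side; the object distance for lens 2 is d_o2 = 36.5 - (-5.920) = 42.420 cm.
Second lens: d_i2 = 1/(1/(-18.5) - 1/(42.420)) = -12.882 cm.

-12.9 cm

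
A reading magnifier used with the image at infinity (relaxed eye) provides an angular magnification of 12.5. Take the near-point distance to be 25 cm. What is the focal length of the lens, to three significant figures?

For the image at infinity, M = D/f.
f = D/M = 25/12.5 = 2.000 cm.

2.00 cm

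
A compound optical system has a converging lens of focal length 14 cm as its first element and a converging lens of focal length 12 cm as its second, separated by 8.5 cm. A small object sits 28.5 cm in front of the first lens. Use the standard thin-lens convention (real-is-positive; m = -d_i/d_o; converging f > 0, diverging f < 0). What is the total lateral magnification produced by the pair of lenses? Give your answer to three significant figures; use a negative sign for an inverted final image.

-0.374

Lens 1: 1/d_i1 = 1/f_1 - 1/d_o1 = 1/14 - 1/28.5 = 0.03634 cm^-1, so d_i1 = 27.517 cm.
m_1 = -(27.517)/28.5 = -0.9655.
This image would form 27.517 cm past lens 1, i.e. 19.017 cm beyond lens 2, so it is a virtual object for lens 2: d_o2 = 8.5 - 27.517 = -19.017 cm.
Lens 2: 1/d_i2 = 1/f_2 - 1/d_o2 = 1/12 - 1/(-19.017) = 0.13592 cm^-1, so d_i2 = 7.357 cm.
m_2 = -(7.357)/(-19.017) = 0.3869.
The system's lateral magnification is m_1 m_2 = (-0.9655)(0.3869) = -0.3735.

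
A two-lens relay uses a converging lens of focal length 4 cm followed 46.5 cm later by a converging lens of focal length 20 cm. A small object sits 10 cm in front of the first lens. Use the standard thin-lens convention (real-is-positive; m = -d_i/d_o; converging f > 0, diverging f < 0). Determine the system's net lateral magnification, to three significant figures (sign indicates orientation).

First lens: d_i1 = 1/(1/4 - 1/10) = 6.667 cm.
m_1 = -(6.667)/10 = -0.6667.
That image sits 39.833 cm in front of the second lens, so d_o2 = 39.833 cm.
Second lens: d_i2 = 1/(1/20 - 1/(39.833)) = 40.168 cm.
m_2 = -(40.168)/(39.833) = -1.0084.
The system's lateral magnification is m_1 m_2 = (-0.6667)(-1.0084) = 0.6723.

0.672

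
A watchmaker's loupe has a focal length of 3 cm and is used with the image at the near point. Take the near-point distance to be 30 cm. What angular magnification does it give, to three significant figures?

11.0

M = 1 + D/f = 1 + 30/3 = 11.000.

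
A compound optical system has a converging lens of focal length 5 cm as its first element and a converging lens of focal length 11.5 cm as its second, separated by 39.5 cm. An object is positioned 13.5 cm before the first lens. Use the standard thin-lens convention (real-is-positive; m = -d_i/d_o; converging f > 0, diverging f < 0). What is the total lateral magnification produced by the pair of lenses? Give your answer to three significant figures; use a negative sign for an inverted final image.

First lens: d_i1 = 1/(1/5 - 1/13.5) = 7.941 cm.
m_1 = -(7.941)/13.5 = -0.5882.
Object distance for lens 2: d_o2 = 39.5 - 7.941 = 31.559 cm.
Second lens: d_i2 = 1/(1/11.5 - 1/(31.559)) = 18.093 cm.
m_2 = -(18.093)/(31.559) = -0.5733.
The system's lateral magnification is m_1 m_2 = (-0.5882)(-0.5733) = 0.3372.

0.337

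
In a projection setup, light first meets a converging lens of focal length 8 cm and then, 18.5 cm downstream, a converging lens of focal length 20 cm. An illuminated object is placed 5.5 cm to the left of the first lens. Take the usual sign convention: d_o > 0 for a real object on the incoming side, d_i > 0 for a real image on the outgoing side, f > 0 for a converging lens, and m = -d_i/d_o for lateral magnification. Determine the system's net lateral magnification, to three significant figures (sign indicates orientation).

-3.98

Applying the thin-lens equation to the first lens, 1/8 = 1/5.5 + 1/d_i1, which gives d_i1 = -17.600 cm.
Its lateral magnification is m_1 = -d_i1/d_o1 = -(-17.600)/5.5 = 3.2000.
With d_i1 < 0 the first image is virtual and lies on the object side; the object distance for lens 2 is d_o2 = 18.5 - (-17.600) = 36.100 cm.
Applying the thin-lens equation again with f_2 = 20 cm and d_o2 = 36.100 cm gives d_i2 = 44.845 cm.
m_2 = -(44.845)/(36.100) = -1.2422.
Overall magnification: m = m_1 m_2 = -3.9752.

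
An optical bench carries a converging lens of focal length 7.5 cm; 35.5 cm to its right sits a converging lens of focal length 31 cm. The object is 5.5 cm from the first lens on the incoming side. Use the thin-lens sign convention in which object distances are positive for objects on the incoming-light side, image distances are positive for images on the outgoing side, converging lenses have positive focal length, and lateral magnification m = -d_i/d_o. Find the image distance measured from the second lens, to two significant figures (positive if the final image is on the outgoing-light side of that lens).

69 cm

Lens 1: 1/d_i1 = 1/f_1 - 1/d_o1 = 1/7.5 - 1/5.5 = -0.04848 cm^-1, so d_i1 = -20.625 cm.
The intermediate image is virtual, 20.625 cm to the left of lens 1, so d_o2 = L - d_i1 = 35.5 - (-20.625) = 56.125 cm.
Lens 2: 1/d_i2 = 1/f_2 - 1/d_o2 = 1/31 - 1/(56.125) = 0.01444 cm^-1, so d_i2 = 69.249 cm.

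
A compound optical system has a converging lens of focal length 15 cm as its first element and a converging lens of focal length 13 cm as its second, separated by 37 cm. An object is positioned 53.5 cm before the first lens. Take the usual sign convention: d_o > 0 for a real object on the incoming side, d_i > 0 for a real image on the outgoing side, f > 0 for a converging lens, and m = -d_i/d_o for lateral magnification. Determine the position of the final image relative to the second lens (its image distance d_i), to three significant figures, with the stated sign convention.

Applying the thin-lens equation to the first lens, 1/15 = 1/53.5 + 1/d_i1, which gives d_i1 = 20.844 cm.
Object distance for lens 2: d_o2 = 37 - 20.844 = 16.156 cm.
Applying the thin-lens equation again with f_2 = 13 cm and d_o2 = 16.156 cm gives d_i2 = 66.551 cm.

66.6 cm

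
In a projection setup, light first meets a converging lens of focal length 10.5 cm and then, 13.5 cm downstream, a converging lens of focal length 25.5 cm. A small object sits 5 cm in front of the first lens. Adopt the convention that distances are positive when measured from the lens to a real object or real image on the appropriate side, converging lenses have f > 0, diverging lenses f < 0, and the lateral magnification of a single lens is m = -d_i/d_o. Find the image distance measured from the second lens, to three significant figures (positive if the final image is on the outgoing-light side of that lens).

-239 cm

First lens: d_i1 = 1/(1/10.5 - 1/5) = -9.545 cm.
The intermediate image is virtual, 9.545 cm to the left of lens 1, so d_o2 = L - d_i1 = 13.5 - (-9.545) = 23.045 cm.
Second lens: d_i2 = 1/(1/25.5 - 1/(23.045)) = -239.417 cm.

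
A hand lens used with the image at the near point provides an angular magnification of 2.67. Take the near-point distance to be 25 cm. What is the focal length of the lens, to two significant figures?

15 cm

For the image at the near point, M = 1 + D/f.
f = D/(M - 1) = 25/(2.67 - 1) = 14.970 cm.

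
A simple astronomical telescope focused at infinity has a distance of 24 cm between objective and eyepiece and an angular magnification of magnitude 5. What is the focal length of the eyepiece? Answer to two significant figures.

In normal adjustment the tube length equals f_obj + f_eye and |M| = f_obj/f_eye.
So f_obj = 5 f_eye and 5 f_eye + f_eye = 24 cm, giving f_eye = 24/6 = 4.000 cm and f_obj = 20.000 cm.

4.0 cm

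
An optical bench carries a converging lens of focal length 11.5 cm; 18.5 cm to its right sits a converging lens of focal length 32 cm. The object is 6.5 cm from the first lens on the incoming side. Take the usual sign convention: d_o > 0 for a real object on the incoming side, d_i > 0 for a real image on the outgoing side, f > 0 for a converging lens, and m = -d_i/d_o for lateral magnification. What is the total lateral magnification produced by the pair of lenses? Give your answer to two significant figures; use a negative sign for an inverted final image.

-51

Lens 1: 1/d_i1 = 1/f_1 - 1/d_o1 = 1/11.5 - 1/6.5 = -0.06689 cm^-1, so d_i1 = -14.950 cm.
m_1 = -(-14.950)/6.5 = 2.3000.
With d_i1 < 0 the first image is virtual and lies on the object side; the object distance for lens 2 is d_o2 = 18.5 - (-14.950) = 33.450 cm.
Lens 2: 1/d_i2 = 1/f_2 - 1/d_o2 = 1/32 - 1/(33.450) = 0.00135 cm^-1, so d_i2 = 738.207 cm.
m_2 = -(738.207)/(33.450) = -22.0690.
The system's lateral magnification is m_1 m_2 = (2.3000)(-22.0690) = -50.7586.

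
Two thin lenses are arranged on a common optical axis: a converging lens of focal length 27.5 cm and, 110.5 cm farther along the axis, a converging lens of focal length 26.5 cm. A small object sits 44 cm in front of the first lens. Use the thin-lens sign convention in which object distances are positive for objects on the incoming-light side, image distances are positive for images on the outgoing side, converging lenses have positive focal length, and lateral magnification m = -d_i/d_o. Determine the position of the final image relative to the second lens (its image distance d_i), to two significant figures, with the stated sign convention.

Applying the thin-lens equation to the first lens, 1/27.5 = 1/44 + 1/d_i1, which gives d_i1 = 73.333 cm.
That image sits 37.167 cm in front of the second lens, so d_o2 = 37.167 cm.
Applying the thin-lens equation again with f_2 = 26.5 cm and d_o2 = 37.167 cm gives d_i2 = 92.336 cm.

92 cm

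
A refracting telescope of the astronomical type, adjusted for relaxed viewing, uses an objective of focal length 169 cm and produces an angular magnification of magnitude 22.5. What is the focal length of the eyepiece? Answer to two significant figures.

7.5 cm

|M| = f_obj/f_eye, so f_eye = f_obj/|M| = 169/22.5 = 7.511 cm.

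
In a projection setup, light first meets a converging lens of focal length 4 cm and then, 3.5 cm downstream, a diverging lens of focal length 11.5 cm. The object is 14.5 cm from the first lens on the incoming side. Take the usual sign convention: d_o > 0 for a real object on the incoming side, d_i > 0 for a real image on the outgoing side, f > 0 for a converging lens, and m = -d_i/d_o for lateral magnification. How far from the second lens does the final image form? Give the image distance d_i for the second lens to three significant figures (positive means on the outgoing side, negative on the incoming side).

2.46 cm

Applying the thin-lens equation to the first lens, 1/4 = 1/14.5 + 1/d_i1, which gives d_i1 = 5.524 cm.
This image would form 5.524 cm past lens 1, i.e. 2.024 cm beyond lens 2, so it is a virtual object for lens 2: d_o2 = 3.5 - 5.524 = -2.024 cm.
Applying the thin-lens equation again with f_2 = -11.5 cm and d_o2 = -2.024 cm gives d_i2 = 2.456 cm.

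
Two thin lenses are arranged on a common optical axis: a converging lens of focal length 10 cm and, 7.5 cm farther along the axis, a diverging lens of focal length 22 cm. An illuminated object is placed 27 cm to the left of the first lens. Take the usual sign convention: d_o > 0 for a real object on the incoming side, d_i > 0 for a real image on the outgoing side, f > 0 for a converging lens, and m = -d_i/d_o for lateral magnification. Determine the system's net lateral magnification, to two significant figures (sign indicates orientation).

First lens: d_i1 = 1/(1/10 - 1/27) = 15.882 cm.
m_1 = -(15.882)/27 = -0.5882.
Since 15.882 cm > 7.5 cm, the first image lies past the second lens and serves as a virtual object: d_o2 = L - d_i1 = -8.382 cm.
Second lens: d_i2 = 1/(1/(-22) - 1/(-8.382)) = 13.542 cm.
m_2 = -(13.542)/(-8.382) = 1.6156.
Total m = m_1 x m_2 = (-0.5882)(1.6156) = -0.9503.

-0.95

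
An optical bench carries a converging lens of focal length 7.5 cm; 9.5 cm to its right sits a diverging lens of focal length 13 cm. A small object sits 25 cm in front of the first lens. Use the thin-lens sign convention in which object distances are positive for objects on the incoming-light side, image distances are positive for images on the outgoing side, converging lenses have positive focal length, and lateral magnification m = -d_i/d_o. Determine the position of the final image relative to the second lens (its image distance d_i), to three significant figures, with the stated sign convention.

Lens 1: 1/d_i1 = 1/f_1 - 1/d_o1 = 1/7.5 - 1/25 = 0.09333 cm^-1, so d_i1 = 10.714 cm.
This image would form 10.714 cm past lens 1, i.e. 1.214 cm beyond lens 2, so it is a virtual object for lens 2: d_o2 = 9.5 - 10.714 = -1.214 cm.
Lens 2: 1/d_i2 = 1/f_2 - 1/d_o2 = 1/(-13) - 1/(-1.214) = 0.74661 cm^-1, so d_i2 = 1.339 cm.

1.34 cm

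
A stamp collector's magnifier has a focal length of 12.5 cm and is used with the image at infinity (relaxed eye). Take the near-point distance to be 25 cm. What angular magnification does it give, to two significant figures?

2.0

M = D/f = 25/12.5 = 2.000.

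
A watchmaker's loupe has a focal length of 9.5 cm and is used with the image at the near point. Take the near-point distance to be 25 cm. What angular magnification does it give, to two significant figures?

M = 1 + D/f = 1 + 25/9.5 = 3.632.

3.6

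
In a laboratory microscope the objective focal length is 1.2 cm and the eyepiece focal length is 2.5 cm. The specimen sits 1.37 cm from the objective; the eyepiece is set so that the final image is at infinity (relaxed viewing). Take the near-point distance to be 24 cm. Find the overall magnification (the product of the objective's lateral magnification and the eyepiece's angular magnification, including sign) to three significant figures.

-67.8

Objective: 1/d_i = 1/f_obj - 1/d_o = 1/1.2 - 1/1.37 = 0.10341 cm^-1, so d_i = 9.671 cm.
m_obj = -d_i/d_o = -9.671/1.37 = -7.059.
Eyepiece angular magnification (image at infinity): M_eye = D/f_e = 24/2.5 = 9.600.
Overall M = m_obj x M_eye = (-7.059)(9.600) = -67.76.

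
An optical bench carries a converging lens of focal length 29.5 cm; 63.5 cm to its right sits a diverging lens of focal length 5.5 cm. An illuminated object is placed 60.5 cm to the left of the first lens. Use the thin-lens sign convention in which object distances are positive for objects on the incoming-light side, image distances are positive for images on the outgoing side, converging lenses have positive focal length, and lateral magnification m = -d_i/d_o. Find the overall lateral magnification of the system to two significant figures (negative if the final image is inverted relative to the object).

Applying the thin-lens equation to the first lens, 1/29.5 = 1/60.5 + 1/d_i1, which gives d_i1 = 57.573 cm.
Its lateral magnification is m_1 = -d_i1/d_o1 = -(57.573)/60.5 = -0.9516.
The intermediate image is 57.573 cm to the right of lens 1, so d_o2 = L - d_i1 = 63.5 - 57.573 = 5.927 cm.
Applying the thin-lens equation again with f_2 = -5.5 cm and d_o2 = 5.927 cm gives d_i2 = -2.853 cm.
m_2 = -(-2.853)/(5.927) = 0.4813.
Total m = m_1 x m_2 = (-0.9516)(0.4813) = -0.4580.

-0.46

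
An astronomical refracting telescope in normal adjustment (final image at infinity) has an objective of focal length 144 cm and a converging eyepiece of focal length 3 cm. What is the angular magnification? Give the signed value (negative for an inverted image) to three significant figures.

M = -f_obj/f_eye = -144/(3) = -48.000.

-48.0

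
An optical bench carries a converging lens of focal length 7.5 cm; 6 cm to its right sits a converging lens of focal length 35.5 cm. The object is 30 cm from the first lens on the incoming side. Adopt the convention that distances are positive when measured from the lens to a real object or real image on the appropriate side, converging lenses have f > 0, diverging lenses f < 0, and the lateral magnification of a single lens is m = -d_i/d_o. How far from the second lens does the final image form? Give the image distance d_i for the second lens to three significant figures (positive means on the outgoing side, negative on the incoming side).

Applying the thin-lens equation to the first lens, 1/7.5 = 1/30 + 1/d_i1, which gives d_i1 = 10.000 cm.
Since 10.000 cm > 6 cm, the first image lies past the second lens and serves as a virtual object: d_o2 = L - d_i1 = -4.000 cm.
Applying the thin-lens equation again with f_2 = 35.5 cm and d_o2 = -4.000 cm gives d_i2 = 3.595 cm.

3.59 cm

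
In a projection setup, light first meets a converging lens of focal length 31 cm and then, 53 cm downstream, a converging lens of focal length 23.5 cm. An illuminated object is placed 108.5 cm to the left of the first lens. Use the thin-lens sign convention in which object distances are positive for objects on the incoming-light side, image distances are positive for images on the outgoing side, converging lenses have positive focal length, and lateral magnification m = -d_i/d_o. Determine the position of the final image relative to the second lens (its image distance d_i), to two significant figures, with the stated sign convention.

Applying the thin-lens equation to the first lens, 1/31 = 1/108.5 + 1/d_i1, which gives d_i1 = 43.400 cm.
The intermediate image is 43.400 cm to the right of lens 1, so d_o2 = L - d_i1 = 53 - 43.400 = 9.600 cm.
Applying the thin-lens equation again with f_2 = 23.5 cm and d_o2 = 9.600 cm gives d_i2 = -16.230 cm.

-16 cm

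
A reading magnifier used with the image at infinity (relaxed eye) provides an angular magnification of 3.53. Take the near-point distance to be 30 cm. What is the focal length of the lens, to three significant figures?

8.50 cm

For the image at infinity, M = D/f.
f = D/M = 30/3.53 = 8.499 cm.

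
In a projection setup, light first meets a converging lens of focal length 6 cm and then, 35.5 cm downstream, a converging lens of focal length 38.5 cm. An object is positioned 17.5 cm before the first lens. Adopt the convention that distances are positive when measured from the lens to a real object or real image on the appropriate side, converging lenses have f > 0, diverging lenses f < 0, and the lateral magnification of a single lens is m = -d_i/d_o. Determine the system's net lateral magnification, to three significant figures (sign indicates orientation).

First lens: d_i1 = 1/(1/6 - 1/17.5) = 9.130 cm.
m_1 = -(9.130)/17.5 = -0.5217.
That image sits 26.370 cm in front of the second lens, so d_o2 = 26.370 cm.
Second lens: d_i2 = 1/(1/38.5 - 1/(26.370)) = -83.693 cm.
m_2 = -(-83.693)/(26.370) = 3.1738.
Overall magnification: m = m_1 m_2 = -1.6559.

-1.66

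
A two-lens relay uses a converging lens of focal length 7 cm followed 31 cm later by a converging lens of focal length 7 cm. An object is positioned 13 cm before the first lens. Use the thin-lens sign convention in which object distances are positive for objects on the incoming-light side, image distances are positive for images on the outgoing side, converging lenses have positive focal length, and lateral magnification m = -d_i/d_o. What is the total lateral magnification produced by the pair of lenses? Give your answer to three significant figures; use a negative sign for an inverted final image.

0.925

Applying the thin-lens equation to the first lens, 1/7 = 1/13 + 1/d_i1, which gives d_i1 = 15.167 cm.
Its lateral magnification is m_1 = -d_i1/d_o1 = -(15.167)/13 = -1.1667.
Object distance for lens 2: d_o2 = 31 - 15.167 = 15.833 cm.
Applying the thin-lens equation again with f_2 = 7 cm and d_o2 = 15.833 cm gives d_i2 = 12.547 cm.
m_2 = -(12.547)/(15.833) = -0.7925.
Total m = m_1 x m_2 = (-1.1667)(-0.7925) = 0.9245.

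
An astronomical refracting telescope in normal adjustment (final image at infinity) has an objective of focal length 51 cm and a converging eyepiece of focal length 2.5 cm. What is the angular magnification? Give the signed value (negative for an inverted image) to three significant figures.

-20.4

M = -f_obj/f_eye = -51/(2.5) = -20.400.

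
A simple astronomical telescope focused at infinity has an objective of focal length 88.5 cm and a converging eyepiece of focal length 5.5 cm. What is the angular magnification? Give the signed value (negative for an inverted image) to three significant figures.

M = -f_obj/f_eye = -88.5/(5.5) = -16.091.

-16.1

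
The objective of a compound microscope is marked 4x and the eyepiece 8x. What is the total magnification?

The overall magnification of a compound microscope is the product of the objective and eyepiece magnifications:
M = M_obj x M_eye = 4 x 8 = 32.

32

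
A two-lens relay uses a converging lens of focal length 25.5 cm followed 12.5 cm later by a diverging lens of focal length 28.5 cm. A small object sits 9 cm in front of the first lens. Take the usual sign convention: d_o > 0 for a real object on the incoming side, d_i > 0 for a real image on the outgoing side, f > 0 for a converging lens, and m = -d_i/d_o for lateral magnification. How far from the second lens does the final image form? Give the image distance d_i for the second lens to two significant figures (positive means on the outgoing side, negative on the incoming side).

Lens 1: 1/d_i1 = 1/f_1 - 1/d_o1 = 1/25.5 - 1/9 = -0.07190 cm^-1, so d_i1 = -13.909 cm.
With d_i1 < 0 the first image is virtual and lies on the object side; the object distance for lens 2 is d_o2 = 12.5 - (-13.909) = 26.409 cm.
Lens 2: 1/d_i2 = 1/f_2 - 1/d_o2 = 1/(-28.5) - 1/(26.409) = -0.07295 cm^-1, so d_i2 = -13.707 cm.

-14 cm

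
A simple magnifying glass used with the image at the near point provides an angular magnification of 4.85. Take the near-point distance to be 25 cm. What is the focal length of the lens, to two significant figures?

6.5 cm

For the image at the near point, M = 1 + D/f.
f = D/(M - 1) = 25/(4.85 - 1) = 6.494 cm.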